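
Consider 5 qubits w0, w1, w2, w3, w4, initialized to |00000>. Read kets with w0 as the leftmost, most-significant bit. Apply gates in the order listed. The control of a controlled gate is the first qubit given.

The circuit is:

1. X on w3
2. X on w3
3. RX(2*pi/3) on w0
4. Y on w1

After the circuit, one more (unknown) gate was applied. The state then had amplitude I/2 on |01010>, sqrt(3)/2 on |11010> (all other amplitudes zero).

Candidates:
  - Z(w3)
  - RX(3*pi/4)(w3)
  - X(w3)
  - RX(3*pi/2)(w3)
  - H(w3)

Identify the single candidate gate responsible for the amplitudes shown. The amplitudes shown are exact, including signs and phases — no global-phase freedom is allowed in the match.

It was X(w3) that produced the state shown.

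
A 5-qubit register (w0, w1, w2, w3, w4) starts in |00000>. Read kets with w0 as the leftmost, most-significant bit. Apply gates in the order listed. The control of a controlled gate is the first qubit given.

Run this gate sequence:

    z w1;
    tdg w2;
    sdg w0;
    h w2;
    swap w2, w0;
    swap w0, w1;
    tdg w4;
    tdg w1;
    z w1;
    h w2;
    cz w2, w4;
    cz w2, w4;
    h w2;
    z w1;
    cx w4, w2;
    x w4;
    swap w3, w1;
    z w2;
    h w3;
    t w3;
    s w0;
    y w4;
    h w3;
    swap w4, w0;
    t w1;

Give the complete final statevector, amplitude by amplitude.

The resulting statevector has amplitude sqrt(2)*(-1 + I)*exp(3*I*pi/4)/4 on |00000>, sqrt(2)*(-2*I - exp(I*pi/4) + exp(3*I*pi/4))/4 on |00010>, and 0 on every other basis state.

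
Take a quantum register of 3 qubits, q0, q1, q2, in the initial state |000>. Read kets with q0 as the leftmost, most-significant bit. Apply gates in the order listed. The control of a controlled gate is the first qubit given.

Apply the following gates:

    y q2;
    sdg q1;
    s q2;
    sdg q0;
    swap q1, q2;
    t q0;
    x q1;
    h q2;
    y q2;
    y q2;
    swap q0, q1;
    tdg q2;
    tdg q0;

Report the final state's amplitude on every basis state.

The final amplitudes are -sqrt(2)/2 on |000>, sqrt(2)*exp(3*I*pi/4)/2 on |001>, and 0 on every other basis state.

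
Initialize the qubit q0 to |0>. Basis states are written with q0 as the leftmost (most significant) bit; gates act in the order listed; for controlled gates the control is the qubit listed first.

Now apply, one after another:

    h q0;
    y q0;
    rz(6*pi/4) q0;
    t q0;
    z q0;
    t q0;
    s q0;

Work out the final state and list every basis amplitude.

The final amplitudes are sqrt(2)*exp(3*I*pi/4)/2 on |0>, -sqrt(2)*exp(I*pi/4)/2 on |1>.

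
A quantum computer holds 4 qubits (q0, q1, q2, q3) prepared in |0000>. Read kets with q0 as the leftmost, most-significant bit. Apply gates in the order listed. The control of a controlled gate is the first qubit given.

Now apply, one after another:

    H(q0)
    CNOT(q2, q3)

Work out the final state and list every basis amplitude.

The resulting statevector has amplitude sqrt(2)/2 on |0000>, sqrt(2)/2 on |1000>, and 0 on every other basis state.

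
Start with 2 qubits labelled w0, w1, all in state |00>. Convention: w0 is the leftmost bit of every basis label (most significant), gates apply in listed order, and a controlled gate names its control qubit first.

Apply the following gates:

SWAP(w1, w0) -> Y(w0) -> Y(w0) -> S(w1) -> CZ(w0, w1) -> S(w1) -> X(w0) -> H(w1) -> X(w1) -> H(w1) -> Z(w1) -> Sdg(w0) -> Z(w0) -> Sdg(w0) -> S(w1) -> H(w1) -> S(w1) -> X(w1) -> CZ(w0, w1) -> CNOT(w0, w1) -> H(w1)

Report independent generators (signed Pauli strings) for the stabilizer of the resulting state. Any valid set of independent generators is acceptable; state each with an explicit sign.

The stabilizer group can be generated by +IY, -ZI, among other valid generating sets.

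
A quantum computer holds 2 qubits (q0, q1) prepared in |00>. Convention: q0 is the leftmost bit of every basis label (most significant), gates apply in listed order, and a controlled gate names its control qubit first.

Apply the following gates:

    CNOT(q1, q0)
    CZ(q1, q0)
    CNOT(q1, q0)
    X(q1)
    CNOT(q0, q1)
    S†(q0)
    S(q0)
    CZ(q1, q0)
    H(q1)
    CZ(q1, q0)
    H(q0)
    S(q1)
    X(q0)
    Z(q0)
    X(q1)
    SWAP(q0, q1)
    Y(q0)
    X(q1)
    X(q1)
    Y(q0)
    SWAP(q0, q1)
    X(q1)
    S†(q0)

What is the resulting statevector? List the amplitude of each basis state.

The resulting statevector has amplitude 1/2 on |00>, -I/2 on |01>, I/2 on |10>, 1/2 on |11>. Key observation: gates 15-22 undo each other exactly, leaving only the rest of the circuit to track.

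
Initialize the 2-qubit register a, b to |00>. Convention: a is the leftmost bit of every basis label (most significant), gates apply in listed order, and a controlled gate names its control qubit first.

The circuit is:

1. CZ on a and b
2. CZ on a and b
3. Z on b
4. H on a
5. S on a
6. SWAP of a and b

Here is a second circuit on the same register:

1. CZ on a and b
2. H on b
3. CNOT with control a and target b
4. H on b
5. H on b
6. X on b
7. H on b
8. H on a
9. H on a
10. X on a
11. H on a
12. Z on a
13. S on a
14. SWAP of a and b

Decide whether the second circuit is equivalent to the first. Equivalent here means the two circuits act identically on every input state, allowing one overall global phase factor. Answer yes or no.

Yes, they are equivalent — the unitaries differ by at most a global phase.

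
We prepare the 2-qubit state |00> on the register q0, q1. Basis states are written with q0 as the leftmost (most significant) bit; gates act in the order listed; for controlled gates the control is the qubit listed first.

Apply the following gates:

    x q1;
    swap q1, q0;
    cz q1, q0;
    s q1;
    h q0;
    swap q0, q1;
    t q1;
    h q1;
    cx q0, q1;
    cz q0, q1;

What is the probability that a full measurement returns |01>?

Outcome |01> occurs with probability sqrt(2)/4 + 1/2.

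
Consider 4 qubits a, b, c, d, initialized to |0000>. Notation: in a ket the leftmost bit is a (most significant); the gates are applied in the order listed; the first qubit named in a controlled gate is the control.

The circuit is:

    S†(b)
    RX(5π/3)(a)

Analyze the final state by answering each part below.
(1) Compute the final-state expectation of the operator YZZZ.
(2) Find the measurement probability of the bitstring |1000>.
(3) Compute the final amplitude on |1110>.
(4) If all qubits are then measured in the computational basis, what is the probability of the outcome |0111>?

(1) The observable YZZZ averages to sqrt(3)/2.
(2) A full measurement returns |1000> with probability 1/4.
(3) |1110> carries amplitude 0 in the final state.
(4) A full measurement returns |0111> with probability 0.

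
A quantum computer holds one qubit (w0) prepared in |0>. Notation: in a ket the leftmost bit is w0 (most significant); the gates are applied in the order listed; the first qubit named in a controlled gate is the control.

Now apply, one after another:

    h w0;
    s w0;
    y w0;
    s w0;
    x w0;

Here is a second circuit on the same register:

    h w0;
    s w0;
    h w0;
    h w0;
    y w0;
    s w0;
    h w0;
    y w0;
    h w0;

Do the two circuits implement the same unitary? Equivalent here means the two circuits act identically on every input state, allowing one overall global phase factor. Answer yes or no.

No, they are not equivalent — no single phase factor reconciles the two unitaries.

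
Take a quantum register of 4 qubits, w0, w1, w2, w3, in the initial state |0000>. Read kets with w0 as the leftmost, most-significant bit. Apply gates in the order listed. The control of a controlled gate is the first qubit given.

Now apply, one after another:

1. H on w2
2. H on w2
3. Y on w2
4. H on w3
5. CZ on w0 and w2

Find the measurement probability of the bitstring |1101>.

A full measurement returns |1101> with probability 0.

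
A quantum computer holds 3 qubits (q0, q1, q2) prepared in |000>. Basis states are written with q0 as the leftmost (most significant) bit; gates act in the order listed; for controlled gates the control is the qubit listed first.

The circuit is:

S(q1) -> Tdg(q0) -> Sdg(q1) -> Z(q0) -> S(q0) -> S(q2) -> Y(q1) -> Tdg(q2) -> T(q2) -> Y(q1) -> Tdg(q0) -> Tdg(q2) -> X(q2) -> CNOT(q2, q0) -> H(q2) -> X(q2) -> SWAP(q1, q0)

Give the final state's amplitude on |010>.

The final state's coefficient on |010> equals -sqrt(2)/2. Key observation: the block from step 7 through step 10 cancels to the identity and can be dropped.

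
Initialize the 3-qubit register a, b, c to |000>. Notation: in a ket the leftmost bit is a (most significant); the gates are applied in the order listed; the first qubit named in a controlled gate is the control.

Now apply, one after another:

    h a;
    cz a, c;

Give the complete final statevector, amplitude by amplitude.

After the circuit, the state carries amplitude sqrt(2)/2 on |000>, sqrt(2)/2 on |100>, and 0 on every other basis state.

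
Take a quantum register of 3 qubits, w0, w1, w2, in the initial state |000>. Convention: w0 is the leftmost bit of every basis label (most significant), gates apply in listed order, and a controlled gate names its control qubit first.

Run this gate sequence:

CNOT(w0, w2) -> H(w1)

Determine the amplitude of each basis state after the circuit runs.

The final amplitudes are sqrt(2)/2 on |000>, sqrt(2)/2 on |010>, and 0 on every other basis state.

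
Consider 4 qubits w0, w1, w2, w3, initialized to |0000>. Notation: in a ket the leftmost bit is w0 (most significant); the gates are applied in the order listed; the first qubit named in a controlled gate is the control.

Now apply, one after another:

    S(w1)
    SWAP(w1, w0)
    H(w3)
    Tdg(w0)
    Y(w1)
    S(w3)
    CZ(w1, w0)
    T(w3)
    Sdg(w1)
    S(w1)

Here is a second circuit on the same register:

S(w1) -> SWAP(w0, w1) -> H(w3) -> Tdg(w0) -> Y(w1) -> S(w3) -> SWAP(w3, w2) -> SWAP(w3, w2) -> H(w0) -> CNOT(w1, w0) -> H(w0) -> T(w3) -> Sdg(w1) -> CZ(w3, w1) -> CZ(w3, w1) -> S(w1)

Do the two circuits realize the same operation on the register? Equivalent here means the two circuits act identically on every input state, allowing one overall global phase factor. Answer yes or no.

Yes — the two circuits implement the same unitary up to a global phase.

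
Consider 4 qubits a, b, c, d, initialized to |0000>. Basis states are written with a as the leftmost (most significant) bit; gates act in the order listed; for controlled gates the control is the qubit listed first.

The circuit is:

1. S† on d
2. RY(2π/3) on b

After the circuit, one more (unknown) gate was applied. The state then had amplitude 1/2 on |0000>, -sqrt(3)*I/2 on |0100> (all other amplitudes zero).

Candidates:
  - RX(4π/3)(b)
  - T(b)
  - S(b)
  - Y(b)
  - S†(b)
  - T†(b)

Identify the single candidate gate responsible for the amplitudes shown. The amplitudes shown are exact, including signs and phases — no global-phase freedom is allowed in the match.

It was S†(b) that produced the state shown.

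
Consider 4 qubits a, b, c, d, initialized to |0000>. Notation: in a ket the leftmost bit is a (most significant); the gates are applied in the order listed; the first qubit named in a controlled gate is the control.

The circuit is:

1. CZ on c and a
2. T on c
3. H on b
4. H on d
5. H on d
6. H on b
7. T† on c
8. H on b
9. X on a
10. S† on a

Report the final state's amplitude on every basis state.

After the circuit, the state carries amplitude -sqrt(2)*I/2 on |1000>, -sqrt(2)*I/2 on |1100>, and 0 on every other basis state. Key observation: gates 2-7 undo each other exactly, leaving only the rest of the circuit to track.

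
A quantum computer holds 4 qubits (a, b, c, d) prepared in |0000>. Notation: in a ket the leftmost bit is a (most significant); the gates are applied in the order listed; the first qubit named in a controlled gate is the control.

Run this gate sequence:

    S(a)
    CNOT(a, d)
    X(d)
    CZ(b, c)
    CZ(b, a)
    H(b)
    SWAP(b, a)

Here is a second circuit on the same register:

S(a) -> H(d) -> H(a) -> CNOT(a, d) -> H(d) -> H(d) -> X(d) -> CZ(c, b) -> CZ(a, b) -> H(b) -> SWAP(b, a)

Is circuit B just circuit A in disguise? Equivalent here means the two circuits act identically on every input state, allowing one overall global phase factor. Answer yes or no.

No: there is an input state on which the two circuits produce genuinely different outputs (not merely differing by a phase).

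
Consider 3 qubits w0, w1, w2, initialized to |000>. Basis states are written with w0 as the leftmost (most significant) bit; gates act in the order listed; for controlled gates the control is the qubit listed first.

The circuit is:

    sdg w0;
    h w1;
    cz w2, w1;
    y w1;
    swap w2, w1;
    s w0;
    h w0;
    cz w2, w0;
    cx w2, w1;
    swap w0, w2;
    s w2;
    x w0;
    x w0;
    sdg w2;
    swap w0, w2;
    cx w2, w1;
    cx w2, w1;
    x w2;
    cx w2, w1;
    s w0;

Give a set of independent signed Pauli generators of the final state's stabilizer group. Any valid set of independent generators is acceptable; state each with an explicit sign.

The final state is stabilized by the group generated by -YIZ, -ZIX, -IZI; other independent generating sets are equally valid. Key observation: gates 9-16 undo each other exactly, leaving only the rest of the circuit to track.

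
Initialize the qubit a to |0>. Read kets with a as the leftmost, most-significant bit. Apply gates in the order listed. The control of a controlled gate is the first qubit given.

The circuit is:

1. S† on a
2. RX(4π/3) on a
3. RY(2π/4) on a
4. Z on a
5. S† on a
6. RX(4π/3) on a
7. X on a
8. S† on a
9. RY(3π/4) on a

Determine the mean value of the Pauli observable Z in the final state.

The observable Z averages to sqrt(2)/8 + sqrt(6)/8.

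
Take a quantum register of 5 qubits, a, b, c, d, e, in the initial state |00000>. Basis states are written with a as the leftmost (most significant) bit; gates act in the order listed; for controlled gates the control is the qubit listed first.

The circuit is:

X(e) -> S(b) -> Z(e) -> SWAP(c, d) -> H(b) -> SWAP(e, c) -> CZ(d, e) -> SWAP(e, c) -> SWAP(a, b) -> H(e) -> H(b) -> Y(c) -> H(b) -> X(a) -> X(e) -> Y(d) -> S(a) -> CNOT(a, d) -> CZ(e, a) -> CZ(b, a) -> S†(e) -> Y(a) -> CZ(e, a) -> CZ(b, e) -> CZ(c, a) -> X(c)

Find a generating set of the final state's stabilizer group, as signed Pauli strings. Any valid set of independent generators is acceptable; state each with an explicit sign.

The final state is stabilized by the group generated by -XIIYI, -IIIIY, +ZIIZI, +IZIII, +IIZII; other independent generating sets are equally valid.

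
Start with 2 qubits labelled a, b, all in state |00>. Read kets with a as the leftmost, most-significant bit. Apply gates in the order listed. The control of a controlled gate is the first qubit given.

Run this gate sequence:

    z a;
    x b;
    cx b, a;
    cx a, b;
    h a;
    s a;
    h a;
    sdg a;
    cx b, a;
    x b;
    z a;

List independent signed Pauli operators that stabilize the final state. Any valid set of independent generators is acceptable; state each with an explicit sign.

The stabilizer group can be generated by -XI, -IZ, among other valid generating sets.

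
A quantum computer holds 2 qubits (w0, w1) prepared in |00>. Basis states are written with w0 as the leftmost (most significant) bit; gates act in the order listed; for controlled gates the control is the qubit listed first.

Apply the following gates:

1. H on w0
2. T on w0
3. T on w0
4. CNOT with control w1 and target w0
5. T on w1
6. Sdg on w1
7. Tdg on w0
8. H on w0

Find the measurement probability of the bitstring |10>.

The probability of measuring |10> is 1/2 - sqrt(2)/4.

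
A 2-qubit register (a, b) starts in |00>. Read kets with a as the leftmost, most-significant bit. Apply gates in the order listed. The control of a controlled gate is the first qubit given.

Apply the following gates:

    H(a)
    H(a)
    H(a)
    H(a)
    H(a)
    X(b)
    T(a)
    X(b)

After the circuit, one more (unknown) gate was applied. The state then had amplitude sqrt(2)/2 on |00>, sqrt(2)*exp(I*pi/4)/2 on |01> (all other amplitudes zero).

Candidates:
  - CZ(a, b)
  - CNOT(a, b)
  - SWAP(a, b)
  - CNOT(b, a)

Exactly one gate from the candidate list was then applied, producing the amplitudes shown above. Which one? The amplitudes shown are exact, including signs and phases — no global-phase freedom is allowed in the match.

The unique candidate consistent with the amplitudes is SWAP(a, b). Key observation: the block from step 2 through step 5 cancels to the identity and can be dropped.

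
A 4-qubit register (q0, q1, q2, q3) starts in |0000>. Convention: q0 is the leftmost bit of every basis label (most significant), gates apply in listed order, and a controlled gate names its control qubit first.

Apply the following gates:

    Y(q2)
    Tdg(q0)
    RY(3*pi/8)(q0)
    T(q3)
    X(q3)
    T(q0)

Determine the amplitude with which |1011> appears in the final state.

The final state's coefficient on |1011> equals exp(3*I*pi/4)*sin(3*pi/16).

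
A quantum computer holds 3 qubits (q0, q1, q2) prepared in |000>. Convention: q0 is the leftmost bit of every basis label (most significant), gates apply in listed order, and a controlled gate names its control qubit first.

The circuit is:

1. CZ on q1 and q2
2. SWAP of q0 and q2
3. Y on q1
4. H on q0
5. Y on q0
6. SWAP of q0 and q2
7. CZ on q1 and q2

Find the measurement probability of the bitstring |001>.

A full measurement returns |001> with probability 0.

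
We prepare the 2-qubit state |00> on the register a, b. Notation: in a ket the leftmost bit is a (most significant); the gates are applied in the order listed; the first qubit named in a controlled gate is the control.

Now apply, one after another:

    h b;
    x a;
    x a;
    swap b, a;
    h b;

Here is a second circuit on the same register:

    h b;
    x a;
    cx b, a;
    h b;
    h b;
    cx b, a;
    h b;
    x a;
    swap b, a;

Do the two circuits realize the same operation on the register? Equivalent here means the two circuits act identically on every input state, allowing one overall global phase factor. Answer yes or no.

No, they are not equivalent — no single phase factor reconciles the two unitaries.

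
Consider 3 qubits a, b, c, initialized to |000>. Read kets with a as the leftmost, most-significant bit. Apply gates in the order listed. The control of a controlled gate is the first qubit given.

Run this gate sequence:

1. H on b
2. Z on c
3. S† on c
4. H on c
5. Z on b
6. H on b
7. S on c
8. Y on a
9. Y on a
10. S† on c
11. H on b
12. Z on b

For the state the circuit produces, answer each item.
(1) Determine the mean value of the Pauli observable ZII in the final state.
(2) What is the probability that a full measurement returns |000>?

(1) The expectation value of ZII is 1.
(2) A full measurement returns |000> with probability 1/4.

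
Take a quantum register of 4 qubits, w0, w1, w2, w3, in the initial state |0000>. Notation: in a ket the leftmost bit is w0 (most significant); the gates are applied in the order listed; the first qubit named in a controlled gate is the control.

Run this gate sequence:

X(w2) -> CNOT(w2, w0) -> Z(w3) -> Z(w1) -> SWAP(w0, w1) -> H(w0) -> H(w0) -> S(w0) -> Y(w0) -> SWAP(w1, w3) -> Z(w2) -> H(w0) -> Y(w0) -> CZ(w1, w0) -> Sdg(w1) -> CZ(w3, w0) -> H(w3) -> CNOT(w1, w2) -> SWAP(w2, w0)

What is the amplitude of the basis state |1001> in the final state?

The final state's coefficient on |1001> equals -1/2.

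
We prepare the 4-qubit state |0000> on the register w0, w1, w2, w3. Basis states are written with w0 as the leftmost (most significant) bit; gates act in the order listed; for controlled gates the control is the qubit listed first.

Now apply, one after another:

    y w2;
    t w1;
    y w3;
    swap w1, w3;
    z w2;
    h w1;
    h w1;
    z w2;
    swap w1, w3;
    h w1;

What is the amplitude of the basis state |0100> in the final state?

The amplitude on |0100> is 0. Key observation: the block from step 4 through step 9 cancels to the identity and can be dropped.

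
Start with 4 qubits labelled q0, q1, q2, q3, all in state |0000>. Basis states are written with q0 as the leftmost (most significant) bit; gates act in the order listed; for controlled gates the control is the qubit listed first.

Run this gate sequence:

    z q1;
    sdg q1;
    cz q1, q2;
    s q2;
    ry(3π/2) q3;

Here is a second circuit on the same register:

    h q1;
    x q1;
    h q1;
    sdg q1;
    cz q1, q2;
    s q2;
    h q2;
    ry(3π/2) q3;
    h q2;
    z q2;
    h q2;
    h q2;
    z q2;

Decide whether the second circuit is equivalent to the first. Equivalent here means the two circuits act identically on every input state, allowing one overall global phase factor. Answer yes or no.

Yes, they are equivalent — the unitaries differ by at most a global phase.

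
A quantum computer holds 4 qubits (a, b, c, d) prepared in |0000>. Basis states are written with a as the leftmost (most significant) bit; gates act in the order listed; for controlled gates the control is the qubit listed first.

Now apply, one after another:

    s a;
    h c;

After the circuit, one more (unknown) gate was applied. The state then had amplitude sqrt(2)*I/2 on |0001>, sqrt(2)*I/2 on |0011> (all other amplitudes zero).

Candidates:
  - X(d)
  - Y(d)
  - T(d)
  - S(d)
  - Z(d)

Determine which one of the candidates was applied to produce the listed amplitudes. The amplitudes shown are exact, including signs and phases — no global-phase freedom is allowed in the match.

The applied gate was Y(d).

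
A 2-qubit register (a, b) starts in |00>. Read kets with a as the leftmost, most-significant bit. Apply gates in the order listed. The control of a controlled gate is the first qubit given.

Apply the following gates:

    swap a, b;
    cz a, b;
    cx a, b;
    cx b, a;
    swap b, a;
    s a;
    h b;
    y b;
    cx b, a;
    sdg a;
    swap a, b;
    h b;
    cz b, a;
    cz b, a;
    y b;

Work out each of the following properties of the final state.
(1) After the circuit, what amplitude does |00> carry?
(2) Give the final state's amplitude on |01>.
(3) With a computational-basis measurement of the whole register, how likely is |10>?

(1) |00> carries amplitude -1/2 in the final state.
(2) The amplitude on |01> is 1/2.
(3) A full measurement returns |10> with probability 1/4.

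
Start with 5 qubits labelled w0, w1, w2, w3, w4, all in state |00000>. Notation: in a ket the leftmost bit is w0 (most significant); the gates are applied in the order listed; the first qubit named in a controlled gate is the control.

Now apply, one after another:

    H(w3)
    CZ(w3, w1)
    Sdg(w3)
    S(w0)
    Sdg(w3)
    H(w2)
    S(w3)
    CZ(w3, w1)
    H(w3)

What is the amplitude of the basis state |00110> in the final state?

|00110> carries amplitude sqrt(2)*(1 + I)/4 in the final state.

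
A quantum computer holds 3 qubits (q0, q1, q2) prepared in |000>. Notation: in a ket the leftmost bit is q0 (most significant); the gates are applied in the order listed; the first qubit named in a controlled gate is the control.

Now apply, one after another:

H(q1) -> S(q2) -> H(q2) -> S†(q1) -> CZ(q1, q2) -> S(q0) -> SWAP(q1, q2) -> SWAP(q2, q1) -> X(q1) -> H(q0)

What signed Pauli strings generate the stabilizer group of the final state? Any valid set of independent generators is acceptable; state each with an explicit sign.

The stabilizer group can be generated by +XII, +IYZ, -IZX, among other valid generating sets.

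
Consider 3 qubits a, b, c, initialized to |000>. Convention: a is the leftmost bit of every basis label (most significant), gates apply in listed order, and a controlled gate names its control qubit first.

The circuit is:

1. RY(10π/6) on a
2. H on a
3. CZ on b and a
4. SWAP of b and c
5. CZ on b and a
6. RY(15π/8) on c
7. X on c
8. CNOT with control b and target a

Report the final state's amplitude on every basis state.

The final amplitudes are (-sqrt(6) + sqrt(2))*sin(pi/16)/4 on |000>, (-sqrt(2) + sqrt(6))*cos(pi/16)/4 on |001>, 0 on |010>, 0 on |011>, -(sqrt(2) + sqrt(6))*sin(pi/16)/4 on |100>, (sqrt(2) + sqrt(6))*cos(pi/16)/4 on |101>, 0 on |110>, 0 on |111>.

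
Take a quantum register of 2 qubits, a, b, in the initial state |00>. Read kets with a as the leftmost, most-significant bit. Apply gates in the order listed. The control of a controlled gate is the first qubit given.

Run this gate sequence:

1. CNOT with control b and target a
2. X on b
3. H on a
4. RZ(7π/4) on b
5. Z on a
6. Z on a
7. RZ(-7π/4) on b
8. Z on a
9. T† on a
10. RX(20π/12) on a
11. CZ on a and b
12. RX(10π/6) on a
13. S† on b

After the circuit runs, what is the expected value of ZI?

The observable ZI averages to 0. Key observation: steps 4-7 multiply out to the identity, so the circuit reduces to the remaining gates.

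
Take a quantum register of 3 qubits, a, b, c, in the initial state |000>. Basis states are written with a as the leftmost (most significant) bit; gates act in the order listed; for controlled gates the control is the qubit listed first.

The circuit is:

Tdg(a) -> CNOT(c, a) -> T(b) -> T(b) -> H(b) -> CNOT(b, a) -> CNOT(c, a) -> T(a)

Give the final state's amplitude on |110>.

|110> carries amplitude sqrt(2)*exp(I*pi/4)/2 in the final state.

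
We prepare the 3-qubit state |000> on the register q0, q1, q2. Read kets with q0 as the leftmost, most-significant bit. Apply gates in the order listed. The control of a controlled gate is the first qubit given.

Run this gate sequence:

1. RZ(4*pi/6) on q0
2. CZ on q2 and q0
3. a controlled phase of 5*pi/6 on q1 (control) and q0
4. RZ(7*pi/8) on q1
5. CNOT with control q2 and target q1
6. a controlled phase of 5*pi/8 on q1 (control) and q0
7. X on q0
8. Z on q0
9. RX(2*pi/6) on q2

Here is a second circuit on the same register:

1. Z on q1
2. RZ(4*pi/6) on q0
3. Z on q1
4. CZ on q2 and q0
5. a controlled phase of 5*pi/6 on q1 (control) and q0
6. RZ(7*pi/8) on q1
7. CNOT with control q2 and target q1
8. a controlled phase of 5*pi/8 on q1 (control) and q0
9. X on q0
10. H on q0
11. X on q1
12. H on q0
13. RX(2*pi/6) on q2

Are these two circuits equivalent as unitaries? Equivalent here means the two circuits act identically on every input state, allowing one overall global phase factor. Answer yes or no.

No: there is an input state on which the two circuits produce genuinely different outputs (not merely differing by a phase).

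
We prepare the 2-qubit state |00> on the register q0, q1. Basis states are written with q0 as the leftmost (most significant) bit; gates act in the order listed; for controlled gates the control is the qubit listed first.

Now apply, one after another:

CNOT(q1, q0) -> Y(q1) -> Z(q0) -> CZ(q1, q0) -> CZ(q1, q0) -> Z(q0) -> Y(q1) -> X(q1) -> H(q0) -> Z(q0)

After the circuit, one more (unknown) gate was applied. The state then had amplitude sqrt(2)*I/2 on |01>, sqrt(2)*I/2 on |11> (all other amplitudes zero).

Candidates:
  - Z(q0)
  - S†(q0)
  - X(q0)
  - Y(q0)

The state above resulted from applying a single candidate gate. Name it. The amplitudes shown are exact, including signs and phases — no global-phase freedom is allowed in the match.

It was Y(q0) that produced the state shown. Key observation: the block from step 2 through step 7 cancels to the identity and can be dropped.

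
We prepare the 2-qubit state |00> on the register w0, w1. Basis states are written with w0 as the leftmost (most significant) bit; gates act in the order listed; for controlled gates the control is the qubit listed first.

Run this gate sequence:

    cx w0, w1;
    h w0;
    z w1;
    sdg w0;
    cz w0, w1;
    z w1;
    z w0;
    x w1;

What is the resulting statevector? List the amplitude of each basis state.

The resulting statevector has amplitude 0 on |00>, sqrt(2)/2 on |01>, 0 on |10>, sqrt(2)*I/2 on |11>.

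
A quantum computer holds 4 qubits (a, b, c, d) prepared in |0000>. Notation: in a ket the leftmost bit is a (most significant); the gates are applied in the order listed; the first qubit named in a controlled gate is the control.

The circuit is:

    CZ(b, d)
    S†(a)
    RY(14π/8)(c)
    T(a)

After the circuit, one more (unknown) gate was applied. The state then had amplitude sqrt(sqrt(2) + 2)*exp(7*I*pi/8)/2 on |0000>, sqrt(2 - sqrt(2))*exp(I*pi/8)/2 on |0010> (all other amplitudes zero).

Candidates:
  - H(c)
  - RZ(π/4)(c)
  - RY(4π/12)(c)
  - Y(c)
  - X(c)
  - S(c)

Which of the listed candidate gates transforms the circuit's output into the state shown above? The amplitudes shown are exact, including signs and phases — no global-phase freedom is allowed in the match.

It was RZ(π/4)(c) that produced the state shown.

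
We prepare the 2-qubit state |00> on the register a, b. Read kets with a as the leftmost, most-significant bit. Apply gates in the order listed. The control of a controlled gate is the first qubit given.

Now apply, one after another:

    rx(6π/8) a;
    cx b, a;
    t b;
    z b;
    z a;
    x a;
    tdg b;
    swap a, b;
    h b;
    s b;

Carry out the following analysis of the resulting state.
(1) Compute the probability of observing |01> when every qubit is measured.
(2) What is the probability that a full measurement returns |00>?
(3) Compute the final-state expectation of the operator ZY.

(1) Outcome |01> occurs with probability 1/2.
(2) Outcome |00> occurs with probability 1/2.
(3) In the final state, ZY has expectation sqrt(2)/2.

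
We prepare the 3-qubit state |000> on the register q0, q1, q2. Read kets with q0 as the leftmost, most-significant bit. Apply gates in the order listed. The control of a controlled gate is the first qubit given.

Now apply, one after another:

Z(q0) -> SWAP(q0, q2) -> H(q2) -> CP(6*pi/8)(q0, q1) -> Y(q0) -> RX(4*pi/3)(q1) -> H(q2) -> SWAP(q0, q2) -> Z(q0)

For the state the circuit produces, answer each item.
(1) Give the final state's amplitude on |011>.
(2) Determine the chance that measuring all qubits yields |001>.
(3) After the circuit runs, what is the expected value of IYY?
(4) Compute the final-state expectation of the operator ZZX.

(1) |011> carries amplitude sqrt(3)/2 in the final state.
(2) The probability of measuring |001> is 1/4.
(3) The expectation value of IYY is 0.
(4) In the final state, ZZX has expectation 0.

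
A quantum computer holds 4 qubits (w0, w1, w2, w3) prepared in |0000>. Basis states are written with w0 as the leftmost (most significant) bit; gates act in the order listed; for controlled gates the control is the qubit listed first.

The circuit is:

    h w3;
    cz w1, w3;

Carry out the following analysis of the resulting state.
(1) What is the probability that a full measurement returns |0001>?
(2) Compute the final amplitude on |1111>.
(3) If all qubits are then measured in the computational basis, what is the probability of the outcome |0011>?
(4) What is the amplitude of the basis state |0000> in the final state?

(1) The probability of measuring |0001> is 1/2.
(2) The amplitude on |1111> is 0.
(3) The probability of measuring |0011> is 0.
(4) The amplitude on |0000> is sqrt(2)/2.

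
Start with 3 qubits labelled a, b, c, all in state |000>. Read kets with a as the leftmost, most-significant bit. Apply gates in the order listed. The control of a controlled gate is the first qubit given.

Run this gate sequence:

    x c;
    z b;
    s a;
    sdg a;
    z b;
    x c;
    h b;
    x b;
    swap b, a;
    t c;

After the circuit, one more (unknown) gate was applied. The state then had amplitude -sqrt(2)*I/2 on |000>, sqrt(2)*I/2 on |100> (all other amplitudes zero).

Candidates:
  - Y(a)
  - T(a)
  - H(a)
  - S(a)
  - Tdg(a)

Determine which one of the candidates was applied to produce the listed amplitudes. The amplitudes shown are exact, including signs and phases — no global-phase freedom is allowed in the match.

The applied gate was Y(a). Key observation: steps 1-6 multiply out to the identity, so the circuit reduces to the remaining gates.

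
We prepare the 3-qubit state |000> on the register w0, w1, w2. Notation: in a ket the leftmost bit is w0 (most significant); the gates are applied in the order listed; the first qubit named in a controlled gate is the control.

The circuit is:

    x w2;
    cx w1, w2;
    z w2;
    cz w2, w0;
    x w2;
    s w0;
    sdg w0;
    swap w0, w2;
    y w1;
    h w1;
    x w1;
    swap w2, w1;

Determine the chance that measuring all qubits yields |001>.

The probability of measuring |001> is 1/2.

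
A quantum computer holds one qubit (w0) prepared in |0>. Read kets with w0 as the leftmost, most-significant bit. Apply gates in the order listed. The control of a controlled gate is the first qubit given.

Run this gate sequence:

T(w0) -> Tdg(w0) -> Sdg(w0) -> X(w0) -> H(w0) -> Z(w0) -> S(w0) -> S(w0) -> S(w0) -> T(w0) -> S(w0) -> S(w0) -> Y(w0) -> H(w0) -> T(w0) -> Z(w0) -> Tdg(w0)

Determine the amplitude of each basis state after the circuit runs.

The resulting statevector has amplitude exp(I*pi/4)/2 + I/2 on |0>, -exp(I*pi/4)/2 + I/2 on |1>.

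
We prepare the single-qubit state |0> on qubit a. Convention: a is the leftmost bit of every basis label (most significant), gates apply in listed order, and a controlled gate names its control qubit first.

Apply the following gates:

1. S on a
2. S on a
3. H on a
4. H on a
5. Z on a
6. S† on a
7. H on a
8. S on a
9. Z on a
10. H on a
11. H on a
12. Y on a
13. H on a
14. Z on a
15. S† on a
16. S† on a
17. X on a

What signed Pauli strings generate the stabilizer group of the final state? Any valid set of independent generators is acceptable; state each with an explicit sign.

One valid set of independent stabilizer generators is -Y (any independent generating set of the same group is equally correct).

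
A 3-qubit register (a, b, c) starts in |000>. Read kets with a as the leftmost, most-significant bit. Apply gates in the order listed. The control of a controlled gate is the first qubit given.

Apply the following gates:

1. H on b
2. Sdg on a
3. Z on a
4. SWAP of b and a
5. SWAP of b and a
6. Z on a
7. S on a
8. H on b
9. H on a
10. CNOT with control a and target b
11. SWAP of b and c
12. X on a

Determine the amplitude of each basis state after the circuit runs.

The resulting statevector has amplitude sqrt(2)/2 on |001>, sqrt(2)/2 on |100>, and 0 on every other basis state. Key observation: the block from step 1 through step 8 cancels to the identity and can be dropped.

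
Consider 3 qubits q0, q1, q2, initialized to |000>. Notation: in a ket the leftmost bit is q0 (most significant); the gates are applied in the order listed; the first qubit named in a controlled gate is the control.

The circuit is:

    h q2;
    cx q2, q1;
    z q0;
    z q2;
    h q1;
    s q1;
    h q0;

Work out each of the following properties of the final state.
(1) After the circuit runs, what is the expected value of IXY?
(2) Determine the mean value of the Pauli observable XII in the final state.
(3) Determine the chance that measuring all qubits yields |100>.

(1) In the final state, IXY has expectation 1.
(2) In the final state, XII has expectation 1.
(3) Outcome |100> occurs with probability 1/8.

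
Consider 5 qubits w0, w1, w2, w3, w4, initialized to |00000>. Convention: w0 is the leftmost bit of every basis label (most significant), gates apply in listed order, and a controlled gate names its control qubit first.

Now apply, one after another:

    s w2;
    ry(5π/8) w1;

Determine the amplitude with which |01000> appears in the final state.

The final state's coefficient on |01000> equals sin(5*pi/16).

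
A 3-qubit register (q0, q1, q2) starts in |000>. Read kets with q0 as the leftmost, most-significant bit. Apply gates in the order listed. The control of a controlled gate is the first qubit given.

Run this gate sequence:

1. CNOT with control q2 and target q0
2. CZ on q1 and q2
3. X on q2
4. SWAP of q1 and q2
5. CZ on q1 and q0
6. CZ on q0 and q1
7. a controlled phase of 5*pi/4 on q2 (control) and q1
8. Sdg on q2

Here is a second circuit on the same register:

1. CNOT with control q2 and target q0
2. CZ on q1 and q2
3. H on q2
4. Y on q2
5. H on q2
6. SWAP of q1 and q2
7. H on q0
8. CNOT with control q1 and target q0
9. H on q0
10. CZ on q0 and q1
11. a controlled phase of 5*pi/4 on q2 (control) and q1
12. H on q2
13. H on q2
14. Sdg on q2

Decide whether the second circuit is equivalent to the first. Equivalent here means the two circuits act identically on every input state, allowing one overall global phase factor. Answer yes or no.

No — the two circuits implement different unitaries, even allowing a global phase.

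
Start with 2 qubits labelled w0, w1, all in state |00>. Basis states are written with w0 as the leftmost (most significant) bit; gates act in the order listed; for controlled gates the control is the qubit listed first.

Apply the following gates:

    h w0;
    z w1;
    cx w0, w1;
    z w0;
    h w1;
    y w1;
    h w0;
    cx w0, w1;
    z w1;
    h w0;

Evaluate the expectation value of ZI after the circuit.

In the final state, ZI has expectation -1.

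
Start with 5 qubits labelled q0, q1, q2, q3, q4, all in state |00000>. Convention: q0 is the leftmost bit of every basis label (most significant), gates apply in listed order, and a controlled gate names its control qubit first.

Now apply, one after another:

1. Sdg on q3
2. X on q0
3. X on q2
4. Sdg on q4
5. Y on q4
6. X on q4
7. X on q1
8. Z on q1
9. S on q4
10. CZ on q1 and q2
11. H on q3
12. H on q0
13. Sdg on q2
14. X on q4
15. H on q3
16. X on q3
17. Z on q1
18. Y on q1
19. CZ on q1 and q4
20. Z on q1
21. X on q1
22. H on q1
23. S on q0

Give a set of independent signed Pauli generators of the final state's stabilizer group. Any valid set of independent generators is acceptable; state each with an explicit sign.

One valid set of independent stabilizer generators is -YIIII, -IXIII, -IIZII, -IIIZI, -IIIIZ (any independent generating set of the same group is equally correct).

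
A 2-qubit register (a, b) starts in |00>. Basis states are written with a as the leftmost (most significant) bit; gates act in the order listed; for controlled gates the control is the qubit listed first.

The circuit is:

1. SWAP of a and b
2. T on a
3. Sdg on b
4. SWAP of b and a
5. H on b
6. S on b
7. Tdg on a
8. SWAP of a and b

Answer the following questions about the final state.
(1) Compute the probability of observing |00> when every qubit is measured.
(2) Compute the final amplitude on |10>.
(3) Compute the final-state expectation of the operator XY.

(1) A full measurement returns |00> with probability 1/2.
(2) |10> carries amplitude sqrt(2)*I/2 in the final state.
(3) In the final state, XY has expectation 0.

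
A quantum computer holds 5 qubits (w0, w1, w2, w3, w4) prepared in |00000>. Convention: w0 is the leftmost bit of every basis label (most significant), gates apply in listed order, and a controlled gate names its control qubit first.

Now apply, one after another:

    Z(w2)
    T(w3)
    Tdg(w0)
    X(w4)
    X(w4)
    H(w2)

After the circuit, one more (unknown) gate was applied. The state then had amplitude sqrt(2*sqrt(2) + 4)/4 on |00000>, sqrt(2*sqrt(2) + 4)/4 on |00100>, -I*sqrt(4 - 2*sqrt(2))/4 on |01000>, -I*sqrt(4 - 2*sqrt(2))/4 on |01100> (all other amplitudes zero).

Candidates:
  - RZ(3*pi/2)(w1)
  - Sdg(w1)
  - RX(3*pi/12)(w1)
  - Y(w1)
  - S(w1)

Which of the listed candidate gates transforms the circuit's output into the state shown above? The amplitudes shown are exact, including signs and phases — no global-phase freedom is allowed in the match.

The unique candidate consistent with the amplitudes is RX(3*pi/12)(w1). Key observation: the block from step 4 through step 5 cancels to the identity and can be dropped.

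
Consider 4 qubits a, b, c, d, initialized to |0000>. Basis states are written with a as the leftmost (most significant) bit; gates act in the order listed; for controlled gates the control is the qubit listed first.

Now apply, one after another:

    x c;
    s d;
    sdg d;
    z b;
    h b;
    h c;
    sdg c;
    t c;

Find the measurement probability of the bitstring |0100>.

The probability of measuring |0100> is 1/4. Key observation: the block from step 2 through step 3 cancels to the identity and can be dropped.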